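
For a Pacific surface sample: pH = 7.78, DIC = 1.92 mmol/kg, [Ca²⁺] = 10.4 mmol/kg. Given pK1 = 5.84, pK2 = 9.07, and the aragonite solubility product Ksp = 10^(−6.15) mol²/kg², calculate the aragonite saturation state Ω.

α₂ = 1 / (1 + [H⁺]/K2 + [H⁺]²/(K1K2)) = 1 / (1 + 10^+1.29 + 10^-0.65)
   = 1 / (1 + 19.498 + 0.22387) = 1/20.722 = 0.04826
[CO3²⁻] = α₂ × DIC = 0.04826 × 1.92 = 0.09265 mmol/kg
Ksp = 10^(−6.15) = 7.079×10^-7
Ω = [Ca²⁺][CO3²⁻]/Ksp = (10.4×10^-3)(9.265×10^-5) / 7.079×10^-7 = 1.36

Ω = 1.36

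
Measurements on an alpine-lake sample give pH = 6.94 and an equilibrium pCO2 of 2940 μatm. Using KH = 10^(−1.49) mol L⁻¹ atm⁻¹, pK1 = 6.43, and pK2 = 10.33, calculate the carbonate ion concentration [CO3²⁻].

[CO2*] = KH · pCO2 = 10^(−1.49) × 2940×10^-6 = 9.514×10^-5 mol/L
α₀ = 1/(1 + K1/[H⁺] + K1K2/[H⁺]²) = 1/(1 + 10^+0.51 + 10^-2.88) = 0.2360
DIC = [CO2*]/α₀ = 9.514×10^-5 / 0.2360 = 0.4031 mmol/L
[CO3²⁻] = α₂·DIC; α₂ = 0.0003111, so [CO3²⁻] = 0.0003111 × 0.4031 = 0.000125 mmol/L = 0.125 μmol/L

[CO3²⁻] = 0.125 μmol/L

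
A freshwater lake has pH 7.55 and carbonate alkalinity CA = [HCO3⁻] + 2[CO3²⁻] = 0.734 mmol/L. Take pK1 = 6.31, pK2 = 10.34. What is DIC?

DIC = 0.775 mmol/L

CA = [HCO3⁻] + 2[CO3²⁻] = (α₁ + 2α₂)·DIC
At pH 7.55: [H⁺]/K1 = 10^-1.24 = 0.057544, K2/[H⁺] = 10^-2.79 = 0.0016218
α₁ = 1/(1 + 0.057544 + 0.0016218) = 1/1.0592 = 0.9441; α₂ = α₁·K2/[H⁺] = 0.001531
α₁ + 2α₂ = 0.9472
DIC = CA / (α₁ + 2α₂) = 0.734 / 0.9472 = 0.775 mmol/L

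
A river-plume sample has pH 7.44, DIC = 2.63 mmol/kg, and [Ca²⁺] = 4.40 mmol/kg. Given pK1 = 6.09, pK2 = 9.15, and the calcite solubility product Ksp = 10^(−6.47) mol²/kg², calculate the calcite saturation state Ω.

α₂ = 1 / (1 + [H⁺]/K2 + [H⁺]²/(K1K2)) = 1 / (1 + 10^+1.71 + 10^+0.36)
   = 1 / (1 + 51.286 + 2.2909) = 1/54.577 = 0.01832
[CO3²⁻] = α₂ × DIC = 0.01832 × 2.63 = 0.04819 mmol/kg
Ksp = 10^(−6.47) = 3.388×10^-7
Ω = [Ca²⁺][CO3²⁻]/Ksp = (4.40×10^-3)(4.819×10^-5) / 3.388×10^-7 = 0.626

Ω = 0.626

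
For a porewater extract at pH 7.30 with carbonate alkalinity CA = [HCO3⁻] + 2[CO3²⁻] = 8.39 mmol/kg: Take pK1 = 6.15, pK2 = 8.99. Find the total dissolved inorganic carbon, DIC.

CA = [HCO3⁻] + 2[CO3²⁻] = (α₁ + 2α₂)·DIC
At pH 7.30: [H⁺]/K1 = 10^-1.15 = 0.070795, K2/[H⁺] = 10^-1.69 = 0.020417
α₁ = 1/(1 + 0.070795 + 0.020417) = 1/1.0912 = 0.9164; α₂ = α₁·K2/[H⁺] = 0.01871
α₁ + 2α₂ = 0.9538
DIC = CA / (α₁ + 2α₂) = 8.39 / 0.9538 = 8.80 mmol/kg

DIC = 8.80 mmol/kg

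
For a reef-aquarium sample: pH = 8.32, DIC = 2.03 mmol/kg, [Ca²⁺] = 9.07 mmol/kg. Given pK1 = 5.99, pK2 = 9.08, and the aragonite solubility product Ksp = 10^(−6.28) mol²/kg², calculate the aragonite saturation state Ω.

α₂ = 1 / (1 + [H⁺]/K2 + [H⁺]²/(K1K2)) = 1 / (1 + 10^+0.76 + 10^-1.57)
   = 1 / (1 + 5.7544 + 0.026915) = 1/6.7813 = 0.1475
[CO3²⁻] = α₂ × DIC = 0.1475 × 2.03 = 0.2994 mmol/kg
Ksp = 10^(−6.28) = 5.248×10^-7
Ω = [Ca²⁺][CO3²⁻]/Ksp = (9.07×10^-3)(2.994×10^-4) / 5.248×10^-7 = 5.17

Ω = 5.17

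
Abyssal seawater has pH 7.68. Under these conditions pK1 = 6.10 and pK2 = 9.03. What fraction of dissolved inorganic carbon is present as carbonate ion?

α₂ = 1 / (1 + [H⁺]/K2 + [H⁺]²/(K1K2)) = 1 / (1 + 10^+1.35 + 10^-0.23)
   = 1 / (1 + 22.387 + 0.58884) = 1/23.976 = 0.04171

α₂ = 0.0417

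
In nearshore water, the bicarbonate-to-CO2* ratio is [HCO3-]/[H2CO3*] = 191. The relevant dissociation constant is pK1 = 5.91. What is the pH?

From K1 = [H⁺][HCO3-]/[H2CO3*]:  pH = pK1 + log₁₀([HCO3-]/[H2CO3*])
log₁₀(191) = +2.281
pH = 5.91 + (+2.281) = 8.19

pH = 8.19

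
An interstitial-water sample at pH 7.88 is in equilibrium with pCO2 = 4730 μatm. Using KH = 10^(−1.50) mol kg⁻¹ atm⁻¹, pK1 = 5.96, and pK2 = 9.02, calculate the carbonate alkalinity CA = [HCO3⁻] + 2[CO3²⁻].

[CO2*] = KH · pCO2 = 10^(−1.50) × 4730×10^-6 = 1.496×10^-4 mol/kg
α₀ = 1/(1 + K1/[H⁺] + K1K2/[H⁺]²) = 1/(1 + 10^+1.92 + 10^+0.78) = 0.01109
DIC = [CO2*]/α₀ = 1.496×10^-4 / 0.01109 = 13.49 mmol/kg
CA = (α₁ + 2α₂)·DIC = (0.9221 + 2×0.06680) × 13.49 = 14.2 mmol/kg

CA = 14.2 mmol/kg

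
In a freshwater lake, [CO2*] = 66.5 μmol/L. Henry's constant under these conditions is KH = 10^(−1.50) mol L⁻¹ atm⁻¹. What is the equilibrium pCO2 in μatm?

KH = 10^(−1.50) = 3.162×10^-2 mol L⁻¹ atm⁻¹
pCO2 = [CO2*]/KH = 66.5×10^-6 / 3.162×10^-2 = 2.10×10^-3 atm = 2100 μatm

pCO2 = 2100 μatm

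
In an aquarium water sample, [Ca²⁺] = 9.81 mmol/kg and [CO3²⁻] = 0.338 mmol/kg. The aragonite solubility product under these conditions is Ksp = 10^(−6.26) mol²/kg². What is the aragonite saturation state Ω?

Ksp = 10^(−6.26) = 5.495×10^-7
Ω = [Ca²⁺][CO3²⁻]/Ksp = (9.81×10^-3)(0.338×10^-3) / 5.495×10^-7 = 6.03

Ω = 6.03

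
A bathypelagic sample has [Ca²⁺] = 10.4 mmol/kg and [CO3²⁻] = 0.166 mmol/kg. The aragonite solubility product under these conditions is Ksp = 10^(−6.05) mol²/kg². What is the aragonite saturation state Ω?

Ω = 1.94

Ksp = 10^(−6.05) = 8.913×10^-7
Ω = [Ca²⁺][CO3²⁻]/Ksp = (10.4×10^-3)(0.166×10^-3) / 8.913×10^-7 = 1.94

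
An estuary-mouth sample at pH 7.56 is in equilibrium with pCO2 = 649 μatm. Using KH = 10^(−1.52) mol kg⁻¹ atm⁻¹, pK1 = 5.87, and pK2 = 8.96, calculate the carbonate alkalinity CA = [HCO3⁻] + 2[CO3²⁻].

[CO2*] = KH · pCO2 = 10^(−1.52) × 649×10^-6 = 1.960×10^-5 mol/kg
α₀ = 1/(1 + K1/[H⁺] + K1K2/[H⁺]²) = 1/(1 + 10^+1.69 + 10^+0.29) = 0.01926
DIC = [CO2*]/α₀ = 1.960×10^-5 / 0.01926 = 1.018 mmol/kg
CA = (α₁ + 2α₂)·DIC = (0.9432 + 2×0.03755) × 1.018 = 1.04 mmol/kg

CA = 1.04 mmol/kg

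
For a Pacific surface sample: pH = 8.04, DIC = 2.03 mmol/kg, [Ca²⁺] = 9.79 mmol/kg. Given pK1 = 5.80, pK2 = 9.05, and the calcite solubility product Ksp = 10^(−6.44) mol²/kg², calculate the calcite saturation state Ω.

Ω = 4.85

α₂ = 1 / (1 + [H⁺]/K2 + [H⁺]²/(K1K2)) = 1 / (1 + 10^+1.01 + 10^-1.23)
   = 1 / (1 + 10.233 + 0.058884) = 1/11.292 = 0.08856
[CO3²⁻] = α₂ × DIC = 0.08856 × 2.03 = 0.1798 mmol/kg
Ksp = 10^(−6.44) = 3.631×10^-7
Ω = [Ca²⁺][CO3²⁻]/Ksp = (9.79×10^-3)(1.798×10^-4) / 3.631×10^-7 = 4.85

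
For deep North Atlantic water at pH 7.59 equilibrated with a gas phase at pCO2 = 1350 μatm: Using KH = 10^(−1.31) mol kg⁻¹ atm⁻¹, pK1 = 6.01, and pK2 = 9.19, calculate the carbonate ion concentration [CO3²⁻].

[CO3²⁻] = 0.0631 mmol/kg

[CO2*] = KH · pCO2 = 10^(−1.31) × 1350×10^-6 = 6.612×10^-5 mol/kg
α₀ = 1/(1 + K1/[H⁺] + K1K2/[H⁺]²) = 1/(1 + 10^+1.58 + 10^-0.02) = 0.02502
DIC = [CO2*]/α₀ = 6.612×10^-5 / 0.02502 = 2.643 mmol/kg
[CO3²⁻] = α₂·DIC; α₂ = 0.02389, so [CO3²⁻] = 0.02389 × 2.643 = 0.0631 mmol/kg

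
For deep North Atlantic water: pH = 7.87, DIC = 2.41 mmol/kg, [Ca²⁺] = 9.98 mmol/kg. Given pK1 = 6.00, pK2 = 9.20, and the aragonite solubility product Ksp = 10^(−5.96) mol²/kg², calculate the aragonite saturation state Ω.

Ω = 0.968

α₂ = 1 / (1 + [H⁺]/K2 + [H⁺]²/(K1K2)) = 1 / (1 + 10^+1.33 + 10^-0.54)
   = 1 / (1 + 21.380 + 0.28840) = 1/22.668 = 0.04412
[CO3²⁻] = α₂ × DIC = 0.04412 × 2.41 = 0.1063 mmol/kg
Ksp = 10^(−5.96) = 1.096×10^-6
Ω = [Ca²⁺][CO3²⁻]/Ksp = (9.98×10^-3)(1.063×10^-4) / 1.096×10^-6 = 0.968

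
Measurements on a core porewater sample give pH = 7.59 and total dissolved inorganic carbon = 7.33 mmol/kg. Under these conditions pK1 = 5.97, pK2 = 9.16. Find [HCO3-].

α₁ = 1 / (1 + [H⁺]/K1 + K2/[H⁺]) = 1 / (1 + 10^-1.62 + 10^-1.57)
   = 1 / (1 + 0.023988 + 0.026915) = 1/1.0509 = 0.9516
[HCO3⁻] = α₁ × DIC = 0.9516 × 7.33 = 6.97 mmol/kg

[HCO3⁻] = 6.97 mmol/kg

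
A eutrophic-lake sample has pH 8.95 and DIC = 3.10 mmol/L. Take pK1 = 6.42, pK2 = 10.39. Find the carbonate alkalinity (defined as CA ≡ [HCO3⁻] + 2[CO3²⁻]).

CA = [HCO3⁻] + 2[CO3²⁻] = (α₁ + 2α₂)·DIC
At pH 8.95: [H⁺]/K1 = 10^-2.53 = 0.0029512, K2/[H⁺] = 10^-1.44 = 0.036308
α₁ = 1/(1 + 0.0029512 + 0.036308) = 1/1.0393 = 0.9622; α₂ = α₁·K2/[H⁺] = 0.03494
α₁ + 2α₂ = 1.0321
CA = 1.0321 × 3.10 = 3.20 mmol/L

CA = 3.20 mmol/L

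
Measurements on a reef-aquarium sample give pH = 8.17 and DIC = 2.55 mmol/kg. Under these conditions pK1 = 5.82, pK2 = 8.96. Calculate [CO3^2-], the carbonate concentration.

[CO3²⁻] = 0.354 mmol/kg

α₂ = 1 / (1 + [H⁺]/K2 + [H⁺]²/(K1K2)) = 1 / (1 + 10^+0.79 + 10^-1.56)
   = 1 / (1 + 6.1660 + 0.027542) = 1/7.1935 = 0.1390
[CO3²⁻] = α₂ × DIC = 0.1390 × 2.55 = 0.354 mmol/kg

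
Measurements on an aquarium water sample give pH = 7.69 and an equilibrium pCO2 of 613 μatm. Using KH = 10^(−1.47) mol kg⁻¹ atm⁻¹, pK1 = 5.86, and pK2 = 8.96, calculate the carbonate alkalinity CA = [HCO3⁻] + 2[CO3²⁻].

CA = 1.56 mmol/kg

[CO2*] = KH · pCO2 = 10^(−1.47) × 613×10^-6 = 2.077×10^-5 mol/kg
α₀ = 1/(1 + K1/[H⁺] + K1K2/[H⁺]²) = 1/(1 + 10^+1.83 + 10^+0.56) = 0.01384
DIC = [CO2*]/α₀ = 2.077×10^-5 / 0.01384 = 1.500 mmol/kg
CA = (α₁ + 2α₂)·DIC = (0.9359 + 2×0.05026) × 1.500 = 1.56 mmol/kg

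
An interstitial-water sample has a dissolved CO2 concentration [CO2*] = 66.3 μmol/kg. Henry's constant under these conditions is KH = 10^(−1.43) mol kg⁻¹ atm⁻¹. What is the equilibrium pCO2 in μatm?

pCO2 = 1780 μatm

KH = 10^(−1.43) = 3.715×10^-2 mol kg⁻¹ atm⁻¹
pCO2 = [CO2*]/KH = 66.3×10^-6 / 3.715×10^-2 = 1.78×10^-3 atm = 1780 μatm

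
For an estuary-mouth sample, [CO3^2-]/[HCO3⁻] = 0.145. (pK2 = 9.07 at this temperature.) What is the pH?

From K2 = [H⁺][CO3^2-]/[HCO3⁻]:  pH = pK2 + log₁₀([CO3^2-]/[HCO3⁻])
log₁₀(0.145) = -0.839
pH = 9.07 + (-0.839) = 8.23

pH = 8.23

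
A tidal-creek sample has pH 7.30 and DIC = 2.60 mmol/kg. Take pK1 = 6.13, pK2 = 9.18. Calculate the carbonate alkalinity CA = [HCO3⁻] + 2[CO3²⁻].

CA = 2.47 mmol/kg

CA = [HCO3⁻] + 2[CO3²⁻] = (α₁ + 2α₂)·DIC
At pH 7.30: [H⁺]/K1 = 10^-1.17 = 0.067608, K2/[H⁺] = 10^-1.88 = 0.013183
α₁ = 1/(1 + 0.067608 + 0.013183) = 1/1.0808 = 0.9252; α₂ = α₁·K2/[H⁺] = 0.01220
α₁ + 2α₂ = 0.9496
CA = 0.9496 × 2.60 = 2.47 mmol/kg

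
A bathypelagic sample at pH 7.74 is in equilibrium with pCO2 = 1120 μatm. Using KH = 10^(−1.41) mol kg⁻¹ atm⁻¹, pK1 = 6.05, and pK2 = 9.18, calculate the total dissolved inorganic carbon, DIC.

DIC = 2.26 mmol/kg

[CO2*] = KH · pCO2 = 10^(−1.41) × 1120×10^-6 = 4.357×10^-5 mol/kg
α₀ = 1/(1 + K1/[H⁺] + K1K2/[H⁺]²) = 1/(1 + 10^+1.69 + 10^+0.25) = 0.01932
DIC = [CO2*]/α₀ = 4.357×10^-5 / 0.01932 = 2.26 mmol/kg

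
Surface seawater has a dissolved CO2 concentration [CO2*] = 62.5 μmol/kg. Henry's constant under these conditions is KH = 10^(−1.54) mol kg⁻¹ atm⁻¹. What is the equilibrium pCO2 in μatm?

KH = 10^(−1.54) = 2.884×10^-2 mol kg⁻¹ atm⁻¹
pCO2 = [CO2*]/KH = 62.5×10^-6 / 2.884×10^-2 = 2.17×10^-3 atm = 2170 μatm

pCO2 = 2170 μatm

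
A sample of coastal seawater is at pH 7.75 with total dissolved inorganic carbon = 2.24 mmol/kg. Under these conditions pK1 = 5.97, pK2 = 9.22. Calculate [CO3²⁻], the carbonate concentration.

[CO3²⁻] = 0.0723 mmol/kg

α₂ = 1 / (1 + [H⁺]/K2 + [H⁺]²/(K1K2)) = 1 / (1 + 10^+1.47 + 10^-0.31)
   = 1 / (1 + 29.512 + 0.48978) = 1/31.002 = 0.03226
[CO3²⁻] = α₂ × DIC = 0.03226 × 2.24 = 0.0723 mmol/kg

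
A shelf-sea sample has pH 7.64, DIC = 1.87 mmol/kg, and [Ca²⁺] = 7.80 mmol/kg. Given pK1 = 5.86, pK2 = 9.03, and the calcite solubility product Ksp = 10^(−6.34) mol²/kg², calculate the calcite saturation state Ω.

α₂ = 1 / (1 + [H⁺]/K2 + [H⁺]²/(K1K2)) = 1 / (1 + 10^+1.39 + 10^-0.39)
   = 1 / (1 + 24.547 + 0.40738) = 1/25.954 = 0.03853
[CO3²⁻] = α₂ × DIC = 0.03853 × 1.87 = 0.07205 mmol/kg
Ksp = 10^(−6.34) = 4.571×10^-7
Ω = [Ca²⁺][CO3²⁻]/Ksp = (7.80×10^-3)(7.205×10^-5) / 4.571×10^-7 = 1.23

Ω = 1.23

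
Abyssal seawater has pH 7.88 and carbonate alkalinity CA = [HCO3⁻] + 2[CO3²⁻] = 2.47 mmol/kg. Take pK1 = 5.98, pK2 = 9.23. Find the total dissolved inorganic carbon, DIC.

DIC = 2.40 mmol/kg

CA = [HCO3⁻] + 2[CO3²⁻] = (α₁ + 2α₂)·DIC
At pH 7.88: [H⁺]/K1 = 10^-1.90 = 0.012589, K2/[H⁺] = 10^-1.35 = 0.044668
α₁ = 1/(1 + 0.012589 + 0.044668) = 1/1.0573 = 0.9458; α₂ = α₁·K2/[H⁺] = 0.04225
α₁ + 2α₂ = 1.0303
DIC = CA / (α₁ + 2α₂) = 2.47 / 1.0303 = 2.40 mmol/kg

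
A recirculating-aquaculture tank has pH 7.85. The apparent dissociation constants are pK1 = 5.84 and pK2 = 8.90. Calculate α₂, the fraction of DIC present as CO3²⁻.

α₂ = 1 / (1 + [H⁺]/K2 + [H⁺]²/(K1K2)) = 1 / (1 + 10^+1.05 + 10^-0.96)
   = 1 / (1 + 11.220 + 0.10965) = 1/12.330 = 0.08110

α₂ = 0.0811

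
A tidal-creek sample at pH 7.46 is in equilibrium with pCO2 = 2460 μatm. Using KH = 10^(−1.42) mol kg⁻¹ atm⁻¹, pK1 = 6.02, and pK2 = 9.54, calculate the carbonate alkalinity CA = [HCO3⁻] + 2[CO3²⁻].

[CO2*] = KH · pCO2 = 10^(−1.42) × 2460×10^-6 = 9.353×10^-5 mol/kg
α₀ = 1/(1 + K1/[H⁺] + K1K2/[H⁺]²) = 1/(1 + 10^+1.44 + 10^-0.64) = 0.03476
DIC = [CO2*]/α₀ = 9.353×10^-5 / 0.03476 = 2.691 mmol/kg
CA = (α₁ + 2α₂)·DIC = (0.9573 + 2×0.007962) × 2.691 = 2.62 mmol/kg

CA = 2.62 mmol/kg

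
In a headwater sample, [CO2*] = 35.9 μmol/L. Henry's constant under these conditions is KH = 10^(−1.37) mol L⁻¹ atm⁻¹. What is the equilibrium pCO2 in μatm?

KH = 10^(−1.37) = 4.266×10^-2 mol L⁻¹ atm⁻¹
pCO2 = [CO2*]/KH = 35.9×10^-6 / 4.266×10^-2 = 8.42×10^-4 atm = 842 μatm

pCO2 = 842 μatm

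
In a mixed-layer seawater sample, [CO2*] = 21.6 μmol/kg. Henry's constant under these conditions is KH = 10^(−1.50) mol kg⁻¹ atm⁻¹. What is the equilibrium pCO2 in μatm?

pCO2 = 683 μatm

KH = 10^(−1.50) = 3.162×10^-2 mol kg⁻¹ atm⁻¹
pCO2 = [CO2*]/KH = 21.6×10^-6 / 3.162×10^-2 = 6.83×10^-4 atm = 683 μatm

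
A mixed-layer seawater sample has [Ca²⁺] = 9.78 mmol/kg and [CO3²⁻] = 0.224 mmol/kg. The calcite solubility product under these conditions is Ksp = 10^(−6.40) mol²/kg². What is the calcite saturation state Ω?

Ω = 5.50

Ksp = 10^(−6.40) = 3.981×10^-7
Ω = [Ca²⁺][CO3²⁻]/Ksp = (9.78×10^-3)(0.224×10^-3) / 3.981×10^-7 = 5.50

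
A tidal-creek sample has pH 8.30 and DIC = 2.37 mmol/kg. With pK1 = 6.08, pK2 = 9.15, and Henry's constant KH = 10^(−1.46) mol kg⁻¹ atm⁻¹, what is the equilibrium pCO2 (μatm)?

pCO2 = 359 μatm

α₀ = 1 / (1 + K1/[H⁺] + K1K2/[H⁺]²) = 1 / (1 + 10^+2.22 + 10^+1.37)
   = 1 / (1 + 165.96 + 23.442) = 1/190.40 = 0.005252
[CO2*] = α₀ × DIC = 0.005252 × 2.37 = 0.01245 mmol/kg = 12.45 μmol/kg
pCO2 = [CO2*]/KH = 1.245×10^-5 / 3.467×10^-2 = 359 μatm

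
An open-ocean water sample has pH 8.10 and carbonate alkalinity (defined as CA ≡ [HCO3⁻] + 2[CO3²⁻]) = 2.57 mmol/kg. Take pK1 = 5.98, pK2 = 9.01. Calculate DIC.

CA = [HCO3⁻] + 2[CO3²⁻] = (α₁ + 2α₂)·DIC
At pH 8.10: [H⁺]/K1 = 10^-2.12 = 0.0075858, K2/[H⁺] = 10^-0.91 = 0.12303
α₁ = 1/(1 + 0.0075858 + 0.12303) = 1/1.1306 = 0.8845; α₂ = α₁·K2/[H⁺] = 0.1088
α₁ + 2α₂ = 1.1021
DIC = CA / (α₁ + 2α₂) = 2.57 / 1.1021 = 2.33 mmol/kg

DIC = 2.33 mmol/kg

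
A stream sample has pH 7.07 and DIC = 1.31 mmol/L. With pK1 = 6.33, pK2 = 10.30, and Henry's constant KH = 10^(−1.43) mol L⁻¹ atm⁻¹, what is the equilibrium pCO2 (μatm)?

α₀ = 1 / (1 + K1/[H⁺] + K1K2/[H⁺]²) = 1 / (1 + 10^+0.74 + 10^-2.49)
   = 1 / (1 + 5.4954 + 0.0032359) = 1/6.4986 = 0.1539
[CO2*] = α₀ × DIC = 0.1539 × 1.31 = 0.2016 mmol/L
pCO2 = [CO2*]/KH = 2.016×10^-4 / 3.715×10^-2 = 5430 μatm

pCO2 = 5430 μatm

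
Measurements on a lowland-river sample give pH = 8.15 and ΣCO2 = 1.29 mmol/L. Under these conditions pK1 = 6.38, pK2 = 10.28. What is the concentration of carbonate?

α₂ = 1 / (1 + [H⁺]/K2 + [H⁺]²/(K1K2)) = 1 / (1 + 10^+2.13 + 10^+0.36)
   = 1 / (1 + 134.90 + 2.2909) = 1/138.19 = 0.007237
[CO3²⁻] = α₂ × DIC = 0.007237 × 1.29 = 0.00934 mmol/L = 9.34 μmol/L

[CO3²⁻] = 9.34 μmol/L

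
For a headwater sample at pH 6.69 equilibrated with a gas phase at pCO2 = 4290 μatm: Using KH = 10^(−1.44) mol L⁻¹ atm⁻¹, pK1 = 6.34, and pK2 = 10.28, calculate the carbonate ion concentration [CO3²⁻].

[CO3²⁻] = 0.0896 μmol/L

[CO2*] = KH · pCO2 = 10^(−1.44) × 4290×10^-6 = 1.558×10^-4 mol/L
α₀ = 1/(1 + K1/[H⁺] + K1K2/[H⁺]²) = 1/(1 + 10^+0.35 + 10^-3.24) = 0.3087
DIC = [CO2*]/α₀ = 1.558×10^-4 / 0.3087 = 0.5046 mmol/L
[CO3²⁻] = α₂·DIC; α₂ = 0.0001776, so [CO3²⁻] = 0.0001776 × 0.5046 = 8.96×10^-5 mmol/L = 0.0896 μmol/L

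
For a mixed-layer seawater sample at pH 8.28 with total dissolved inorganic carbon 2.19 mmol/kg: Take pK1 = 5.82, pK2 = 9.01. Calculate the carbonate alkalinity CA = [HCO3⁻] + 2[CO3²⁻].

CA = [HCO3⁻] + 2[CO3²⁻] = (α₁ + 2α₂)·DIC
At pH 8.28: [H⁺]/K1 = 10^-2.46 = 0.0034674, K2/[H⁺] = 10^-0.73 = 0.18621
α₁ = 1/(1 + 0.0034674 + 0.18621) = 1/1.1897 = 0.8406; α₂ = α₁·K2/[H⁺] = 0.1565
α₁ + 2α₂ = 1.1536
CA = 1.1536 × 2.19 = 2.53 mmol/kg

CA = 2.53 mmol/kg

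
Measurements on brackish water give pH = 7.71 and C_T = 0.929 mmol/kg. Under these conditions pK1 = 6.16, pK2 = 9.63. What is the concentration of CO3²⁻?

[CO3²⁻] = 10.7 μmol/kg

α₂ = 1 / (1 + [H⁺]/K2 + [H⁺]²/(K1K2)) = 1 / (1 + 10^+1.92 + 10^+0.37)
   = 1 / (1 + 83.176 + 2.3442) = 1/86.521 = 0.01156
[CO3²⁻] = α₂ × DIC = 0.01156 × 0.929 = 0.0107 mmol/kg = 10.7 μmol/kg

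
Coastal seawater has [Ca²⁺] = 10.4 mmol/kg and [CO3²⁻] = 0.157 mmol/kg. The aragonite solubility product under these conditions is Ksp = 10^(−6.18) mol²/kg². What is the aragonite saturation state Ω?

Ksp = 10^(−6.18) = 6.607×10^-7
Ω = [Ca²⁺][CO3²⁻]/Ksp = (10.4×10^-3)(0.157×10^-3) / 6.607×10^-7 = 2.47

Ω = 2.47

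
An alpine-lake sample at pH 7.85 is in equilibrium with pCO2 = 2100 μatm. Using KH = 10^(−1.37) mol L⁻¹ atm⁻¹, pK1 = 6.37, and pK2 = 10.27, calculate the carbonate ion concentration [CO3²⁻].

[CO2*] = KH · pCO2 = 10^(−1.37) × 2100×10^-6 = 8.958×10^-5 mol/L
α₀ = 1/(1 + K1/[H⁺] + K1K2/[H⁺]²) = 1/(1 + 10^+1.48 + 10^-0.94) = 0.03193
DIC = [CO2*]/α₀ = 8.958×10^-5 / 0.03193 = 2.805 mmol/L
[CO3²⁻] = α₂·DIC; α₂ = 0.003667, so [CO3²⁻] = 0.003667 × 2.805 = 0.0103 mmol/L = 10.3 μmol/L

[CO3²⁻] = 10.3 μmol/L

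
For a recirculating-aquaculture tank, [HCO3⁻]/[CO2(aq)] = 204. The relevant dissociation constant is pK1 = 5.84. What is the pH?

From K1 = [H⁺][HCO3⁻]/[CO2(aq)]:  pH = pK1 + log₁₀([HCO3⁻]/[CO2(aq)])
log₁₀(204) = +2.310
pH = 5.84 + (+2.310) = 8.15

pH = 8.15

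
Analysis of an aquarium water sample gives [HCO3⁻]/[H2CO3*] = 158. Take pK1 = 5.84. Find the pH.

pH = 8.04

From K1 = [H⁺][HCO3⁻]/[H2CO3*]:  pH = pK1 + log₁₀([HCO3⁻]/[H2CO3*])
log₁₀(158) = +2.199
pH = 5.84 + (+2.199) = 8.04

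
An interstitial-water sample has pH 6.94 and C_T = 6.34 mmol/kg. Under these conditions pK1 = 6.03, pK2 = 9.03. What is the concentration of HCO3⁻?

[HCO3⁻] = 5.60 mmol/kg

α₁ = 1 / (1 + [H⁺]/K1 + K2/[H⁺]) = 1 / (1 + 10^-0.91 + 10^-2.09)
   = 1 / (1 + 0.12303 + 0.0081283) = 1/1.1312 = 0.8841
[HCO3⁻] = α₁ × DIC = 0.8841 × 6.34 = 5.60 mmol/kg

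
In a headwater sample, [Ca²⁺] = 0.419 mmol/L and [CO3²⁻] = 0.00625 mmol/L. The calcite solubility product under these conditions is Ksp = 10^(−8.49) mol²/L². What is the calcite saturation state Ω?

Ω = 0.809

Ksp = 10^(−8.49) = 3.236×10^-9
Ω = [Ca²⁺][CO3²⁻]/Ksp = (0.419×10^-3)(0.00625×10^-3) / 3.236×10^-9 = 0.809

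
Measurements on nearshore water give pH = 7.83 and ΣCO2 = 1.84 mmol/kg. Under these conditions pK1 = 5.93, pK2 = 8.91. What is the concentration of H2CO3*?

α₀ = 1 / (1 + K1/[H⁺] + K1K2/[H⁺]²) = 1 / (1 + 10^+1.90 + 10^+0.82)
   = 1 / (1 + 79.433 + 6.6069) = 1/87.040 = 0.01149
[CO2*] = α₀ × DIC = 0.01149 × 1.84 = 0.0211 mmol/kg

[CO2*] = 0.0211 mmol/kg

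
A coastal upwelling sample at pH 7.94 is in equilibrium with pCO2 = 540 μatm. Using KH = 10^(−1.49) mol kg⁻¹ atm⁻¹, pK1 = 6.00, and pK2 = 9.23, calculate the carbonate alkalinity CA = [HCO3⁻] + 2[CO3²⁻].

[CO2*] = KH · pCO2 = 10^(−1.49) × 540×10^-6 = 1.747×10^-5 mol/kg
α₀ = 1/(1 + K1/[H⁺] + K1K2/[H⁺]²) = 1/(1 + 10^+1.94 + 10^+0.65) = 0.01080
DIC = [CO2*]/α₀ = 1.747×10^-5 / 0.01080 = 1.617 mmol/kg
CA = (α₁ + 2α₂)·DIC = (0.9409 + 2×0.04826) × 1.617 = 1.68 mmol/kg

CA = 1.68 mmol/kg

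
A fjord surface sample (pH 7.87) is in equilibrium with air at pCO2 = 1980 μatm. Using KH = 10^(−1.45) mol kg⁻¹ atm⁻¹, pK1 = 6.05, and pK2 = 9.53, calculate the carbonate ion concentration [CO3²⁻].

[CO2*] = KH · pCO2 = 10^(−1.45) × 1980×10^-6 = 7.025×10^-5 mol/kg
α₀ = 1/(1 + K1/[H⁺] + K1K2/[H⁺]²) = 1/(1 + 10^+1.82 + 10^+0.16) = 0.01460
DIC = [CO2*]/α₀ = 7.025×10^-5 / 0.01460 = 4.813 mmol/kg
[CO3²⁻] = α₂·DIC; α₂ = 0.02110, so [CO3²⁻] = 0.02110 × 4.813 = 0.102 mmol/kg

[CO3²⁻] = 0.102 mmol/kg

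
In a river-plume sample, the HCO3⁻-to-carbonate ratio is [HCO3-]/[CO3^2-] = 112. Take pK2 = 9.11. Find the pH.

From K2 = [H⁺][CO3^2-]/[HCO3-]:  pH = pK2 − log₁₀([HCO3-]/[CO3^2-])
log₁₀(112) = +2.049
pH = 9.11 − (+2.049) = 7.06

pH = 7.06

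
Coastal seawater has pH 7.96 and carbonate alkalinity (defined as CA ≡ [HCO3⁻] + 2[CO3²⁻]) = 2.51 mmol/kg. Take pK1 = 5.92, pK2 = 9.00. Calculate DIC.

CA = [HCO3⁻] + 2[CO3²⁻] = (α₁ + 2α₂)·DIC
At pH 7.96: [H⁺]/K1 = 10^-2.04 = 0.0091201, K2/[H⁺] = 10^-1.04 = 0.091201
α₁ = 1/(1 + 0.0091201 + 0.091201) = 1/1.1003 = 0.9088; α₂ = α₁·K2/[H⁺] = 0.08289
α₁ + 2α₂ = 1.0746
DIC = CA / (α₁ + 2α₂) = 2.51 / 1.0746 = 2.34 mmol/kg

DIC = 2.34 mmol/kg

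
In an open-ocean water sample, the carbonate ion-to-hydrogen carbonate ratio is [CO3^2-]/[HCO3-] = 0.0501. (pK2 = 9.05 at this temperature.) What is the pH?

From K2 = [H⁺][CO3^2-]/[HCO3-]:  pH = pK2 + log₁₀([CO3^2-]/[HCO3-])
log₁₀(0.0501) = -1.300
pH = 9.05 + (-1.300) = 7.75

pH = 7.75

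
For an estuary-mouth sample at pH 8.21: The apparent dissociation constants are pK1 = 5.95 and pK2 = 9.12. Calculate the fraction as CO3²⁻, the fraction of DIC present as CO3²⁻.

α₂ = 1 / (1 + [H⁺]/K2 + [H⁺]²/(K1K2)) = 1 / (1 + 10^+0.91 + 10^-1.35)
   = 1 / (1 + 8.1283 + 0.044668) = 1/9.1730 = 0.1090

α₂ = 0.109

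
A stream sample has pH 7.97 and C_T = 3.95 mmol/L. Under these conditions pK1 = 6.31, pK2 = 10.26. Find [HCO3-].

α₁ = 1 / (1 + [H⁺]/K1 + K2/[H⁺]) = 1 / (1 + 10^-1.66 + 10^-2.29)
   = 1 / (1 + 0.021878 + 0.0051286) = 1/1.0270 = 0.9737
[HCO3⁻] = α₁ × DIC = 0.9737 × 3.95 = 3.85 mmol/L

[HCO3⁻] = 3.85 mmol/L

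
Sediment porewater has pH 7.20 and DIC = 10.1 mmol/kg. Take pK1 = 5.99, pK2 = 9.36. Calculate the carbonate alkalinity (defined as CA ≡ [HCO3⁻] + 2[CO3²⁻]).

CA = [HCO3⁻] + 2[CO3²⁻] = (α₁ + 2α₂)·DIC
At pH 7.20: [H⁺]/K1 = 10^-1.21 = 0.061660, K2/[H⁺] = 10^-2.16 = 0.0069183
α₁ = 1/(1 + 0.061660 + 0.0069183) = 1/1.0686 = 0.9358; α₂ = α₁·K2/[H⁺] = 0.006474
α₁ + 2α₂ = 0.9488
CA = 0.9488 × 10.1 = 9.58 mmol/kg

CA = 9.58 mmol/kg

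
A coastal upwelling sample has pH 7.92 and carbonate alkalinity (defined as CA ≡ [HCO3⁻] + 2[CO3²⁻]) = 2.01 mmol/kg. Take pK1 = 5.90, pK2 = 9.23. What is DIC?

CA = [HCO3⁻] + 2[CO3²⁻] = (α₁ + 2α₂)·DIC
At pH 7.92: [H⁺]/K1 = 10^-2.02 = 0.0095499, K2/[H⁺] = 10^-1.31 = 0.048978
α₁ = 1/(1 + 0.0095499 + 0.048978) = 1/1.0585 = 0.9447; α₂ = α₁·K2/[H⁺] = 0.04627
α₁ + 2α₂ = 1.0372
DIC = CA / (α₁ + 2α₂) = 2.01 / 1.0372 = 1.94 mmol/kg

DIC = 1.94 mmol/kg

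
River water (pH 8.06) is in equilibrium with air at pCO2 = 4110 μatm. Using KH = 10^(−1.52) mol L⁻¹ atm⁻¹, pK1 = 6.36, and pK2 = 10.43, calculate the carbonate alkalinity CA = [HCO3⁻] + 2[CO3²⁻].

CA = 6.27 mmol/L

[CO2*] = KH · pCO2 = 10^(−1.52) × 4110×10^-6 = 1.241×10^-4 mol/L
α₀ = 1/(1 + K1/[H⁺] + K1K2/[H⁺]²) = 1/(1 + 10^+1.70 + 10^-0.67) = 0.01948
DIC = [CO2*]/α₀ = 1.241×10^-4 / 0.01948 = 6.371 mmol/L
CA = (α₁ + 2α₂)·DIC = (0.9764 + 2×0.004165) × 6.371 = 6.27 mmol/L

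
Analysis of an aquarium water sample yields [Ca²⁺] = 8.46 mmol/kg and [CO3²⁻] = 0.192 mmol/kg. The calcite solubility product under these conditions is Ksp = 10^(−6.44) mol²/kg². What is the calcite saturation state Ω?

Ksp = 10^(−6.44) = 3.631×10^-7
Ω = [Ca²⁺][CO3²⁻]/Ksp = (8.46×10^-3)(0.192×10^-3) / 3.631×10^-7 = 4.47

Ω = 4.47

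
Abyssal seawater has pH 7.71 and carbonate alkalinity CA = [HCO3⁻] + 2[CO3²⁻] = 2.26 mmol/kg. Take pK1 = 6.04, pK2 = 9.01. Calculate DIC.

CA = [HCO3⁻] + 2[CO3²⁻] = (α₁ + 2α₂)·DIC
At pH 7.71: [H⁺]/K1 = 10^-1.67 = 0.021380, K2/[H⁺] = 10^-1.30 = 0.050119
α₁ = 1/(1 + 0.021380 + 0.050119) = 1/1.0715 = 0.9333; α₂ = α₁·K2/[H⁺] = 0.04677
α₁ + 2α₂ = 1.0268
DIC = CA / (α₁ + 2α₂) = 2.26 / 1.0268 = 2.20 mmol/kg

DIC = 2.20 mmol/kg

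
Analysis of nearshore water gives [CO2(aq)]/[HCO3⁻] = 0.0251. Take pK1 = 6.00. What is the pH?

From K1 = [H⁺][HCO3⁻]/[CO2(aq)]:  pH = pK1 − log₁₀([CO2(aq)]/[HCO3⁻])
log₁₀(0.0251) = -1.600
pH = 6.00 − (-1.600) = 7.60

pH = 7.60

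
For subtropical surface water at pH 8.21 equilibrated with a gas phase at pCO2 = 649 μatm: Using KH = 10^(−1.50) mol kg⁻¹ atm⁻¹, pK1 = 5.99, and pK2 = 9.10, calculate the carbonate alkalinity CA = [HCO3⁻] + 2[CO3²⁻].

[CO2*] = KH · pCO2 = 10^(−1.50) × 649×10^-6 = 2.052×10^-5 mol/kg
α₀ = 1/(1 + K1/[H⁺] + K1K2/[H⁺]²) = 1/(1 + 10^+2.22 + 10^+1.33) = 0.005310
DIC = [CO2*]/α₀ = 2.052×10^-5 / 0.005310 = 3.865 mmol/kg
CA = (α₁ + 2α₂)·DIC = (0.8812 + 2×0.1135) × 3.865 = 4.28 mmol/kg

CA = 4.28 mmol/kg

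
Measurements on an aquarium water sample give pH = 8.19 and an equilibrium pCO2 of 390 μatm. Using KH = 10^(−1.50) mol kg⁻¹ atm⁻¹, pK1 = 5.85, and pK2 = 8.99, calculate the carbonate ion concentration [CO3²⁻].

[CO2*] = KH · pCO2 = 10^(−1.50) × 390×10^-6 = 1.233×10^-5 mol/kg
α₀ = 1/(1 + K1/[H⁺] + K1K2/[H⁺]²) = 1/(1 + 10^+2.34 + 10^+1.54) = 0.003930
DIC = [CO2*]/α₀ = 1.233×10^-5 / 0.003930 = 3.138 mmol/kg
[CO3²⁻] = α₂·DIC; α₂ = 0.1363, so [CO3²⁻] = 0.1363 × 3.138 = 0.428 mmol/kg

[CO3²⁻] = 0.428 mmol/kg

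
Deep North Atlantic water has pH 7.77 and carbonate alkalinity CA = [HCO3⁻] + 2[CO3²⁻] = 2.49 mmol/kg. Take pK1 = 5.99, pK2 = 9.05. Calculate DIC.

CA = [HCO3⁻] + 2[CO3²⁻] = (α₁ + 2α₂)·DIC
At pH 7.77: [H⁺]/K1 = 10^-1.78 = 0.016596, K2/[H⁺] = 10^-1.28 = 0.052481
α₁ = 1/(1 + 0.016596 + 0.052481) = 1/1.0691 = 0.9354; α₂ = α₁·K2/[H⁺] = 0.04909
α₁ + 2α₂ = 1.0336
DIC = CA / (α₁ + 2α₂) = 2.49 / 1.0336 = 2.41 mmol/kg

DIC = 2.41 mmol/kg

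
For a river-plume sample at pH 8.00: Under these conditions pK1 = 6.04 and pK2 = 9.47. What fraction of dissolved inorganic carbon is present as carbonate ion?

α₂ = 1 / (1 + [H⁺]/K2 + [H⁺]²/(K1K2)) = 1 / (1 + 10^+1.47 + 10^-0.49)
   = 1 / (1 + 29.512 + 0.32359) = 1/30.836 = 0.03243

α₂ = 0.0324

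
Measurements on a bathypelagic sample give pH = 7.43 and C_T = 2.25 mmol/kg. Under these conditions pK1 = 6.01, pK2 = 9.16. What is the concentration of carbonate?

[CO3²⁻] = 0.0397 mmol/kg

α₂ = 1 / (1 + [H⁺]/K2 + [H⁺]²/(K1K2)) = 1 / (1 + 10^+1.73 + 10^+0.31)
   = 1 / (1 + 53.703 + 2.0417) = 1/56.745 = 0.01762
[CO3²⁻] = α₂ × DIC = 0.01762 × 2.25 = 0.0397 mmol/kg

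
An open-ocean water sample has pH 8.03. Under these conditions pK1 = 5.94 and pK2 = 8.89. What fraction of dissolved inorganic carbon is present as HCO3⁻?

α₁ = 0.872

α₁ = 1 / (1 + [H⁺]/K1 + K2/[H⁺]) = 1 / (1 + 10^-2.09 + 10^-0.86)
   = 1 / (1 + 0.0081283 + 0.13804) = 1/1.1462 = 0.8725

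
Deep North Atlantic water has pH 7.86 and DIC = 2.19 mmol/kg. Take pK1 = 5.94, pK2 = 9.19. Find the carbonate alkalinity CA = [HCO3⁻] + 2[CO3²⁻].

CA = 2.26 mmol/kg

CA = [HCO3⁻] + 2[CO3²⁻] = (α₁ + 2α₂)·DIC
At pH 7.86: [H⁺]/K1 = 10^-1.92 = 0.012023, K2/[H⁺] = 10^-1.33 = 0.046774
α₁ = 1/(1 + 0.012023 + 0.046774) = 1/1.0588 = 0.9445; α₂ = α₁·K2/[H⁺] = 0.04418
α₁ + 2α₂ = 1.0328
CA = 1.0328 × 2.19 = 2.26 mmol/kg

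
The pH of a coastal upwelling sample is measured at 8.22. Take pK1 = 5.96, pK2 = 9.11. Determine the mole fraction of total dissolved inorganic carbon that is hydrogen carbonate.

α₁ = 0.882

α₁ = 1 / (1 + [H⁺]/K1 + K2/[H⁺]) = 1 / (1 + 10^-2.26 + 10^-0.89)
   = 1 / (1 + 0.0054954 + 0.12882) = 1/1.1343 = 0.8816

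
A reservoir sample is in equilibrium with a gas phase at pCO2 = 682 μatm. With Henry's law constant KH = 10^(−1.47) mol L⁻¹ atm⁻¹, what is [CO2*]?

[CO2*] = 23.1 μmol/L

KH = 10^(−1.47) = 3.388×10^-2 mol L⁻¹ atm⁻¹
[CO2*] = KH · pCO2 = 3.388×10^-2 × 682×10^-6 atm = 2.31×10^-5 mol/L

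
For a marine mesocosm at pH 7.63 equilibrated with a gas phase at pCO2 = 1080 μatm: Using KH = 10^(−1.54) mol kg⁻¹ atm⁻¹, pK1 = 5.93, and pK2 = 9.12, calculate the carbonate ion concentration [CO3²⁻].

[CO2*] = KH · pCO2 = 10^(−1.54) × 1080×10^-6 = 3.115×10^-5 mol/kg
α₀ = 1/(1 + K1/[H⁺] + K1K2/[H⁺]²) = 1/(1 + 10^+1.70 + 10^+0.21) = 0.01896
DIC = [CO2*]/α₀ = 3.115×10^-5 / 0.01896 = 1.643 mmol/kg
[CO3²⁻] = α₂·DIC; α₂ = 0.03075, so [CO3²⁻] = 0.03075 × 1.643 = 0.0505 mmol/kg

[CO3²⁻] = 0.0505 mmol/kg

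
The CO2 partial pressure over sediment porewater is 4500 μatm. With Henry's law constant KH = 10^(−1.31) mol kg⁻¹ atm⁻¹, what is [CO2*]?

[CO2*] = 220 μmol/kg

KH = 10^(−1.31) = 4.898×10^-2 mol kg⁻¹ atm⁻¹
[CO2*] = KH · pCO2 = 4.898×10^-2 × 4500×10^-6 atm = 2.20×10^-4 mol/kg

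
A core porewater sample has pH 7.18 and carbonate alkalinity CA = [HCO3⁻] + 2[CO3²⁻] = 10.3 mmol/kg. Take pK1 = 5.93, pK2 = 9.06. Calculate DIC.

CA = [HCO3⁻] + 2[CO3²⁻] = (α₁ + 2α₂)·DIC
At pH 7.18: [H⁺]/K1 = 10^-1.25 = 0.056234, K2/[H⁺] = 10^-1.88 = 0.013183
α₁ = 1/(1 + 0.056234 + 0.013183) = 1/1.0694 = 0.9351; α₂ = α₁·K2/[H⁺] = 0.01233
α₁ + 2α₂ = 0.9597
DIC = CA / (α₁ + 2α₂) = 10.3 / 0.9597 = 10.7 mmol/kg

DIC = 10.7 mmol/kg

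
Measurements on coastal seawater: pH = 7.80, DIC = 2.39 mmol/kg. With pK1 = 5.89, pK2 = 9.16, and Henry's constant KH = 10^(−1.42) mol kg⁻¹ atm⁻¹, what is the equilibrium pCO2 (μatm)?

pCO2 = 732 μatm

α₀ = 1 / (1 + K1/[H⁺] + K1K2/[H⁺]²) = 1 / (1 + 10^+1.91 + 10^+0.55)
   = 1 / (1 + 81.283 + 3.5481) = 1/85.831 = 0.01165
[CO2*] = α₀ × DIC = 0.01165 × 2.39 = 0.02785 mmol/kg
pCO2 = [CO2*]/KH = 2.785×10^-5 / 3.802×10^-2 = 732 μatm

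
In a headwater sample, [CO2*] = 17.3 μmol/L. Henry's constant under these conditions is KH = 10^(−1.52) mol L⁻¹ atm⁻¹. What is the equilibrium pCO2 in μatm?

pCO2 = 573 μatm

KH = 10^(−1.52) = 3.020×10^-2 mol L⁻¹ atm⁻¹
pCO2 = [CO2*]/KH = 17.3×10^-6 / 3.020×10^-2 = 5.73×10^-4 atm = 573 μatm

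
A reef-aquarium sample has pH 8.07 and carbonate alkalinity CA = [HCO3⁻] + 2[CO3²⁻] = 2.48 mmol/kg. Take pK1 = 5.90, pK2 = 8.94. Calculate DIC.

DIC = 2.23 mmol/kg

CA = [HCO3⁻] + 2[CO3²⁻] = (α₁ + 2α₂)·DIC
At pH 8.07: [H⁺]/K1 = 10^-2.17 = 0.0067608, K2/[H⁺] = 10^-0.87 = 0.13490
α₁ = 1/(1 + 0.0067608 + 0.13490) = 1/1.1417 = 0.8759; α₂ = α₁·K2/[H⁺] = 0.1182
α₁ + 2α₂ = 1.1122
DIC = CA / (α₁ + 2α₂) = 2.48 / 1.1122 = 2.23 mmol/kg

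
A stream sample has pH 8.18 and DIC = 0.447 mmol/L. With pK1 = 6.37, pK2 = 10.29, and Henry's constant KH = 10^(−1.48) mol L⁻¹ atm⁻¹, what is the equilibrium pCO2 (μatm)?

α₀ = 1 / (1 + K1/[H⁺] + K1K2/[H⁺]²) = 1 / (1 + 10^+1.81 + 10^-0.30)
   = 1 / (1 + 64.565 + 0.50119) = 1/66.067 = 0.01514
[CO2*] = α₀ × DIC = 0.01514 × 0.447 = 0.006766 mmol/L = 6.766 μmol/L
pCO2 = [CO2*]/KH = 6.766×10^-6 / 3.311×10^-2 = 204 μatm

pCO2 = 204 μatm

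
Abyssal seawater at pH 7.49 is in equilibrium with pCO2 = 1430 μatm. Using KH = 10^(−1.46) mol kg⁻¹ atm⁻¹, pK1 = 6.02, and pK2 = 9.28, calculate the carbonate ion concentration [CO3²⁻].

[CO2*] = KH · pCO2 = 10^(−1.46) × 1430×10^-6 = 4.958×10^-5 mol/kg
α₀ = 1/(1 + K1/[H⁺] + K1K2/[H⁺]²) = 1/(1 + 10^+1.47 + 10^-0.32) = 0.03227
DIC = [CO2*]/α₀ = 4.958×10^-5 / 0.03227 = 1.537 mmol/kg
[CO3²⁻] = α₂·DIC; α₂ = 0.01544, so [CO3²⁻] = 0.01544 × 1.537 = 0.0237 mmol/kg

[CO3²⁻] = 0.0237 mmol/kg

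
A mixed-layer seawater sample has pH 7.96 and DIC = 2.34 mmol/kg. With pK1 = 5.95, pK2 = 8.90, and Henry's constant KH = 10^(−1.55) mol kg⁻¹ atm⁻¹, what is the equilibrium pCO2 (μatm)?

pCO2 = 721 μatm

α₀ = 1 / (1 + K1/[H⁺] + K1K2/[H⁺]²) = 1 / (1 + 10^+2.01 + 10^+1.07)
   = 1 / (1 + 102.33 + 11.749) = 1/115.08 = 0.008690
[CO2*] = α₀ × DIC = 0.008690 × 2.34 = 0.02033 mmol/kg
pCO2 = [CO2*]/KH = 2.033×10^-5 / 2.818×10^-2 = 721 μatm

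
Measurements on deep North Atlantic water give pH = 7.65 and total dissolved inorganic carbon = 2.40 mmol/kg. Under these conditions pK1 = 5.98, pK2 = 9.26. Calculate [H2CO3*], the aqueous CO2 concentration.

α₀ = 1 / (1 + K1/[H⁺] + K1K2/[H⁺]²) = 1 / (1 + 10^+1.67 + 10^+0.06)
   = 1 / (1 + 46.774 + 1.1482) = 1/48.922 = 0.02044
[CO2*] = α₀ × DIC = 0.02044 × 2.40 = 0.0491 mmol/kg

[CO2*] = 0.0491 mmol/kg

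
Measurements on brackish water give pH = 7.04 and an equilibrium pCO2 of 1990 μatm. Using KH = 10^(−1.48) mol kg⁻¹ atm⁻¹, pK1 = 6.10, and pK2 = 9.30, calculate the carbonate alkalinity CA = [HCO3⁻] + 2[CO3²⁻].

CA = 0.580 mmol/kg

[CO2*] = KH · pCO2 = 10^(−1.48) × 1990×10^-6 = 6.590×10^-5 mol/kg
α₀ = 1/(1 + K1/[H⁺] + K1K2/[H⁺]²) = 1/(1 + 10^+0.94 + 10^-1.32) = 0.1025
DIC = [CO2*]/α₀ = 6.590×10^-5 / 0.1025 = 0.6430 mmol/kg
CA = (α₁ + 2α₂)·DIC = (0.8926 + 2×0.004905) × 0.6430 = 0.580 mmol/kg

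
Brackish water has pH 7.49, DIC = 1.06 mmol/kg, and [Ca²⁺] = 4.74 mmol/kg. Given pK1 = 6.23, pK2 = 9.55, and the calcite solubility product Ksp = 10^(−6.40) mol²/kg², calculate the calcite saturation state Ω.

Ω = 0.103

α₂ = 1 / (1 + [H⁺]/K2 + [H⁺]²/(K1K2)) = 1 / (1 + 10^+2.06 + 10^+0.80)
   = 1 / (1 + 114.82 + 6.3096) = 1/122.12 = 0.008188
[CO3²⁻] = α₂ × DIC = 0.008188 × 1.06 = 0.008680 mmol/kg = 8.680 μmol/kg
Ksp = 10^(−6.40) = 3.981×10^-7
Ω = [Ca²⁺][CO3²⁻]/Ksp = (4.74×10^-3)(8.680×10^-6) / 3.981×10^-7 = 0.103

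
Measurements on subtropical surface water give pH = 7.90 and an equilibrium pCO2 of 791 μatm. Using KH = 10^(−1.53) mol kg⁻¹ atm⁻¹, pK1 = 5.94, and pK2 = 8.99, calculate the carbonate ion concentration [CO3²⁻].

[CO2*] = KH · pCO2 = 10^(−1.53) × 791×10^-6 = 2.334×10^-5 mol/kg
α₀ = 1/(1 + K1/[H⁺] + K1K2/[H⁺]²) = 1/(1 + 10^+1.96 + 10^+0.87) = 0.01004
DIC = [CO2*]/α₀ = 2.334×10^-5 / 0.01004 = 2.325 mmol/kg
[CO3²⁻] = α₂·DIC; α₂ = 0.07442, so [CO3²⁻] = 0.07442 × 2.325 = 0.173 mmol/kg

[CO3²⁻] = 0.173 mmol/kg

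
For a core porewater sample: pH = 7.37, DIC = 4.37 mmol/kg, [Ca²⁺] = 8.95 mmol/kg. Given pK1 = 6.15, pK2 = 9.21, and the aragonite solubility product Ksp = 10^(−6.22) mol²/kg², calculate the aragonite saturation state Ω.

α₂ = 1 / (1 + [H⁺]/K2 + [H⁺]²/(K1K2)) = 1 / (1 + 10^+1.84 + 10^+0.62)
   = 1 / (1 + 69.183 + 4.1687) = 1/74.352 = 0.01345
[CO3²⁻] = α₂ × DIC = 0.01345 × 4.37 = 0.05877 mmol/kg
Ksp = 10^(−6.22) = 6.026×10^-7
Ω = [Ca²⁺][CO3²⁻]/Ksp = (8.95×10^-3)(5.877×10^-5) / 6.026×10^-7 = 0.873

Ω = 0.873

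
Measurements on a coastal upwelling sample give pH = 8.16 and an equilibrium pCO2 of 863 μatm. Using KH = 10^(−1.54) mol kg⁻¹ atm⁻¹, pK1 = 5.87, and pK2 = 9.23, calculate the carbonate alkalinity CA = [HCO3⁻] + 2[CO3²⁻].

[CO2*] = KH · pCO2 = 10^(−1.54) × 863×10^-6 = 2.489×10^-5 mol/kg
α₀ = 1/(1 + K1/[H⁺] + K1K2/[H⁺]²) = 1/(1 + 10^+2.29 + 10^+1.22) = 0.004704
DIC = [CO2*]/α₀ = 2.489×10^-5 / 0.004704 = 5.291 mmol/kg
CA = (α₁ + 2α₂)·DIC = (0.9172 + 2×0.07807) × 5.291 = 5.68 mmol/kg

CA = 5.68 mmol/kg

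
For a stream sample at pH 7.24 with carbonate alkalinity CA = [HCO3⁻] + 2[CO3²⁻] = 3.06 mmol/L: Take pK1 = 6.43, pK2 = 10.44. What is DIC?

CA = [HCO3⁻] + 2[CO3²⁻] = (α₁ + 2α₂)·DIC
At pH 7.24: [H⁺]/K1 = 10^-0.81 = 0.15488, K2/[H⁺] = 10^-3.20 = 0.00063096
α₁ = 1/(1 + 0.15488 + 0.00063096) = 1/1.1555 = 0.8654; α₂ = α₁·K2/[H⁺] = 0.0005460
α₁ + 2α₂ = 0.8665
DIC = CA / (α₁ + 2α₂) = 3.06 / 0.8665 = 3.53 mmol/L

DIC = 3.53 mmol/L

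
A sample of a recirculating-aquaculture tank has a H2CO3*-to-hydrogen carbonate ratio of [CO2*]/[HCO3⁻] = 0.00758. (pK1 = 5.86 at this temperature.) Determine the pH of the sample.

pH = 7.98

From K1 = [H⁺][HCO3⁻]/[CO2*]:  pH = pK1 − log₁₀([CO2*]/[HCO3⁻])
log₁₀(0.00758) = -2.120
pH = 5.86 − (-2.120) = 7.98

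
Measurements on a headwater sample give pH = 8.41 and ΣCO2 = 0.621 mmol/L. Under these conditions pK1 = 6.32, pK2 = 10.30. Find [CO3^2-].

α₂ = 1 / (1 + [H⁺]/K2 + [H⁺]²/(K1K2)) = 1 / (1 + 10^+1.89 + 10^-0.20)
   = 1 / (1 + 77.625 + 0.63096) = 1/79.256 = 0.01262
[CO3²⁻] = α₂ × DIC = 0.01262 × 0.621 = 0.00784 mmol/L = 7.84 μmol/L

[CO3²⁻] = 7.84 μmol/L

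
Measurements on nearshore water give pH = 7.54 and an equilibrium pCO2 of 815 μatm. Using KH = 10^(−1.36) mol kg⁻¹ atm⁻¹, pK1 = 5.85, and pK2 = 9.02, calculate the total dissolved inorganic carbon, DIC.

[CO2*] = KH · pCO2 = 10^(−1.36) × 815×10^-6 = 3.558×10^-5 mol/kg
α₀ = 1/(1 + K1/[H⁺] + K1K2/[H⁺]²) = 1/(1 + 10^+1.69 + 10^+0.21) = 0.01938
DIC = [CO2*]/α₀ = 3.558×10^-5 / 0.01938 = 1.84 mmol/kg

DIC = 1.84 mmol/kg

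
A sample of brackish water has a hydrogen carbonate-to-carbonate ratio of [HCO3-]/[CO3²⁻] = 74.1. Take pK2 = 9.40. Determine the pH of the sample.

From K2 = [H⁺][CO3²⁻]/[HCO3-]:  pH = pK2 − log₁₀([HCO3-]/[CO3²⁻])
log₁₀(74.1) = +1.870
pH = 9.40 − (+1.870) = 7.53

pH = 7.53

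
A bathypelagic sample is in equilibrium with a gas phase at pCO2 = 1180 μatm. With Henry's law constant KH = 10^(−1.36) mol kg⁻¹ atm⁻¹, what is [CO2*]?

[CO2*] = 51.5 μmol/kg

KH = 10^(−1.36) = 4.365×10^-2 mol kg⁻¹ atm⁻¹
[CO2*] = KH · pCO2 = 4.365×10^-2 × 1180×10^-6 atm = 5.15×10^-5 mol/kg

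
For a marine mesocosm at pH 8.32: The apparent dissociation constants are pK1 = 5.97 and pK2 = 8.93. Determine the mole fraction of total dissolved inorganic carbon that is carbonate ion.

α₂ = 1 / (1 + [H⁺]/K2 + [H⁺]²/(K1K2)) = 1 / (1 + 10^+0.61 + 10^-1.74)
   = 1 / (1 + 4.0738 + 0.018197) = 1/5.0920 = 0.1964

α₂ = 0.196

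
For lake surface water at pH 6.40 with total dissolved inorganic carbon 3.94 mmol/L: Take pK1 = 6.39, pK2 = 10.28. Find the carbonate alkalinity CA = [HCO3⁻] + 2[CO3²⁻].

CA = [HCO3⁻] + 2[CO3²⁻] = (α₁ + 2α₂)·DIC
At pH 6.40: [H⁺]/K1 = 10^-0.01 = 0.97724, K2/[H⁺] = 10^-3.88 = 0.00013183
α₁ = 1/(1 + 0.97724 + 0.00013183) = 1/1.9774 = 0.5057; α₂ = α₁·K2/[H⁺] = 6.667×10^-5
α₁ + 2α₂ = 0.5059
CA = 0.5059 × 3.94 = 1.99 mmol/L

CA = 1.99 mmol/L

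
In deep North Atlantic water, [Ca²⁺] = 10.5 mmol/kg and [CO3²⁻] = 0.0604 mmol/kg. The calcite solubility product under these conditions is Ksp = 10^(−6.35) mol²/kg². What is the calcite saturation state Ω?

Ω = 1.42

Ksp = 10^(−6.35) = 4.467×10^-7
Ω = [Ca²⁺][CO3²⁻]/Ksp = (10.5×10^-3)(0.0604×10^-3) / 4.467×10^-7 = 1.42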